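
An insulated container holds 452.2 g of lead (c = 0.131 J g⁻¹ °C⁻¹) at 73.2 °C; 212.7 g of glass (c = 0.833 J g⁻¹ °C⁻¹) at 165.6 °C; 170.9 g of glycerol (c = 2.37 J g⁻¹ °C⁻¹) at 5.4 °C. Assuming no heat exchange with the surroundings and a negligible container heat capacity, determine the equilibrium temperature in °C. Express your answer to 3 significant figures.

T_f = 55.9 °C

Σ mᵢcᵢ(T − Tᵢ) = 0  ⇒  T = Σ mᵢcᵢTᵢ / Σ mᵢcᵢ
Σ mᵢcᵢ = 452.2×0.131 + 212.7×0.833 + 170.9×2.37 = 641.4503
Σ mᵢcᵢTᵢ = 59.2382×73.2 + 177.1791×165.6 + 405.033×5.4 = 35864
T = 35864 / 641.4503 = 55.91 °C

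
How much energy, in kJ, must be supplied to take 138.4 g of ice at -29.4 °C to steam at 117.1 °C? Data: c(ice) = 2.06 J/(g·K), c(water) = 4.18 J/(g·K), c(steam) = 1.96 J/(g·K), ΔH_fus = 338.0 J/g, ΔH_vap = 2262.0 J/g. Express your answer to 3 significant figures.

q = 431 kJ

q1 (heat ice -29.4→0.0 °C): 138.4 × 2.06 × 29.4 = 8382 J
q2 (melt at 0 °C): 138.4 × 338.0 = 46779 J
q3 (heat water 0.0→100.0 °C): 138.4 × 4.18 × 100.0 = 57851 J
q4 (vaporize at 100 °C): 138.4 × 2262.0 = 313061 J
q5 (heat steam 100.0→117.1 °C): 138.4 × 1.96 × 17.1 = 4639 J
Total: 8382 + 46779 + 57851 + 313061 + 4639 = 430712 J = 431 kJ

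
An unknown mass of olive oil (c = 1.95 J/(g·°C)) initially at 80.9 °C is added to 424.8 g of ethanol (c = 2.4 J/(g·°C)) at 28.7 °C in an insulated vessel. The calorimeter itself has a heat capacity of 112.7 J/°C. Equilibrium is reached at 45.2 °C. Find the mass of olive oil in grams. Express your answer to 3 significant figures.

q_gained = (424.8 × 2.4 + 112.7) × (45.2 − 28.7) = 18680 J
q_lost = m × 1.95 × (80.9 − 45.2) = 69.615 m
m = 18680 / 69.615 = 268 g

m = 268 g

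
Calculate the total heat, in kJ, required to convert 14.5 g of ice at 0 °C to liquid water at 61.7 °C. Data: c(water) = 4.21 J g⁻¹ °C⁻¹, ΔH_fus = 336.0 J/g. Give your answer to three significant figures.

q = 8.64 kJ

q1 (melt at 0 °C): 14.5 × 336.0 = 4872 J
q2 (heat water 0.0→61.7 °C): 14.5 × 4.21 × 61.7 = 3766 J
Total: 4872 + 3766 = 8638 J = 8.64 kJ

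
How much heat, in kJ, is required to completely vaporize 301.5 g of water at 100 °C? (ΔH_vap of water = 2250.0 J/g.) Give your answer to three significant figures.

q = m × ΔH_vap = 301.5 × 2250.0 = 678400 J = 678 kJ

q = 678 kJ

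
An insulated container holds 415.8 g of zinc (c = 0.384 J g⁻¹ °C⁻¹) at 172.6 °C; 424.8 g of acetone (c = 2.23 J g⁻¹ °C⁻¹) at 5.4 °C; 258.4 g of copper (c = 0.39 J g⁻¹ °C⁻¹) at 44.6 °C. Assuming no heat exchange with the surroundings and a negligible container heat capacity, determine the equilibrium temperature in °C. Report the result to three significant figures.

Σ mᵢcᵢ(T − Tᵢ) = 0  ⇒  T = Σ mᵢcᵢTᵢ / Σ mᵢcᵢ
Σ mᵢcᵢ = 415.8×0.384 + 424.8×2.23 + 258.4×0.39 = 1207.7472
Σ mᵢcᵢTᵢ = 159.6672×172.6 + 947.304×5.4 + 100.776×44.6 = 37169
T = 37169 / 1207.7472 = 30.78 °C

T_f = 30.8 °C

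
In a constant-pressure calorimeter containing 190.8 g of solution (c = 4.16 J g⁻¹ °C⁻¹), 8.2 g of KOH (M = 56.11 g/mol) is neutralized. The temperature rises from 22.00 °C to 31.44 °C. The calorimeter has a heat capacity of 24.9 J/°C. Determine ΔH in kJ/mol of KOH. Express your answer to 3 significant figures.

ΔH = -52.9 kJ/mol

|ΔT| = |31.44 − 22.00| = 9.44 °C
|q_surr| = (190.8 × 4.16 + 24.9) × 9.44 = 818.628 × 9.44 = 7728 J
n(KOH) = 8.2 / 56.11 = 0.1461 mol
Temperature rose, so q_rxn = −|q_surr| = -7.728 kJ
ΔH = q_rxn / n = -52.90 kJ/mol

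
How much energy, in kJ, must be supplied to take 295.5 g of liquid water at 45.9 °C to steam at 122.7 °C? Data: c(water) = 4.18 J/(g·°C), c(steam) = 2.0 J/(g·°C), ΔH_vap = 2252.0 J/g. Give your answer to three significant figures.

q1 (heat water 45.9→100.0 °C): 295.5 × 4.18 × 54.1 = 66824 J
q2 (vaporize at 100 °C): 295.5 × 2252.0 = 665466 J
q3 (heat steam 100.0→122.7 °C): 295.5 × 2.0 × 22.7 = 13416 J
Total: 66824 + 665466 + 13416 = 745706 J = 746 kJ

q = 746 kJ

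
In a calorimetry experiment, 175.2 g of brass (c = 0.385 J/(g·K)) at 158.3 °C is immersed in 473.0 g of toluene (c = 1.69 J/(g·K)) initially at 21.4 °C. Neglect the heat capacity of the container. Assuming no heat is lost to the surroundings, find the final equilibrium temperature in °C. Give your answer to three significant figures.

T_f = 32.1 °C

Heat lost by brass = heat gained by toluene.
(175.2)(0.385)(158.3 − T) = (473.0)(1.69)(T − 21.4)
67.452 (158.3 − T) = 799.37 (T − 21.4)
10678 − 67.452 T = 799.37 T − 17107
27785 = 866.822 T
T = 32.05 °C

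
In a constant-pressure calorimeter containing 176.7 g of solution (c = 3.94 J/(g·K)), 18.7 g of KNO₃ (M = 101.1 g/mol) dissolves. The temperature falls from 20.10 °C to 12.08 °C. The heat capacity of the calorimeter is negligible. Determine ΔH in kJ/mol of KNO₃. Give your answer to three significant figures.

|ΔT| = |12.08 − 20.10| = 8.02 °C
|q_surr| = (176.7 × 3.94) × 8.02 = 696.198 × 8.02 = 5584 J
n(KNO₃) = 18.7 / 101.1 = 0.1850 mol
Temperature fell, so q_rxn = +|q_surr| = 5.584 kJ
ΔH = q_rxn / n = 30.18 kJ/mol

ΔH = 30.2 kJ/mol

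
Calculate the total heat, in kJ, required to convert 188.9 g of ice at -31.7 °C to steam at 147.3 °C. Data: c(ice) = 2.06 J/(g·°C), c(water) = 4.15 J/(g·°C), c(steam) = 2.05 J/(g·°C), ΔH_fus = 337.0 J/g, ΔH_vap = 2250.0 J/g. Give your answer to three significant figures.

q1 (heat ice -31.7→0.0 °C): 188.9 × 2.06 × 31.7 = 12336 J
q2 (melt at 0 °C): 188.9 × 337.0 = 63659 J
q3 (heat water 0.0→100.0 °C): 188.9 × 4.15 × 100.0 = 78394 J
q4 (vaporize at 100 °C): 188.9 × 2250.0 = 425025 J
q5 (heat steam 100.0→147.3 °C): 188.9 × 2.05 × 47.3 = 18317 J
Total: 12336 + 63659 + 78394 + 425025 + 18317 = 597731 J = 598 kJ

q = 598 kJ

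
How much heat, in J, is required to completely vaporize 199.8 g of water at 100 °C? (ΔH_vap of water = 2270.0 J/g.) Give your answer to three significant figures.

q = 454000 J

q = m × ΔH_vap = 199.8 × 2270.0 = 453500 J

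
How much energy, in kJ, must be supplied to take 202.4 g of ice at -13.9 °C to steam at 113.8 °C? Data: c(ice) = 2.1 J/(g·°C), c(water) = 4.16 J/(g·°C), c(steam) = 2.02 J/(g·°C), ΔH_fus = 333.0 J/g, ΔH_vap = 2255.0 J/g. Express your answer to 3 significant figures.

q1 (heat ice -13.9→0.0 °C): 202.4 × 2.1 × 13.9 = 5908 J
q2 (melt at 0 °C): 202.4 × 333.0 = 67399 J
q3 (heat water 0.0→100.0 °C): 202.4 × 4.16 × 100.0 = 84198 J
q4 (vaporize at 100 °C): 202.4 × 2255.0 = 456412 J
q5 (heat steam 100.0→113.8 °C): 202.4 × 2.02 × 13.8 = 5642 J
Total: 5908 + 67399 + 84198 + 456412 + 5642 = 619559 J = 620 kJ

q = 620 kJ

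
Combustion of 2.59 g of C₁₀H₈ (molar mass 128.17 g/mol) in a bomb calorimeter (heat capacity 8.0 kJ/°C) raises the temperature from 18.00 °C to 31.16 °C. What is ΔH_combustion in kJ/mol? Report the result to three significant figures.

ΔH = -5210 kJ/mol

ΔT = 31.16 − 18.00 = 13.16 °C
q_cal = C_cal × ΔT = 8.0 × 13.16 = 105.28 kJ
n = 2.59 / 128.17 = 0.02021 mol
q_rxn = −q_cal = -105.28 kJ
ΔH = -105.28 / 0.02021 = -5209 kJ/mol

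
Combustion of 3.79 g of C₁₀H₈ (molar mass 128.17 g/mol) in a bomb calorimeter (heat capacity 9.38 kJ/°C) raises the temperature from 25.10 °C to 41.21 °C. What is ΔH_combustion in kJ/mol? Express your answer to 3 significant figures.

ΔT = 41.21 − 25.10 = 16.11 °C
q_cal = C_cal × ΔT = 9.38 × 16.11 = 151.1118 kJ
n = 3.79 / 128.17 = 0.02957 mol
q_rxn = −q_cal = -151.1118 kJ
ΔH = -151.1118 / 0.02957 = -5110 kJ/mol

ΔH = -5110 kJ/mol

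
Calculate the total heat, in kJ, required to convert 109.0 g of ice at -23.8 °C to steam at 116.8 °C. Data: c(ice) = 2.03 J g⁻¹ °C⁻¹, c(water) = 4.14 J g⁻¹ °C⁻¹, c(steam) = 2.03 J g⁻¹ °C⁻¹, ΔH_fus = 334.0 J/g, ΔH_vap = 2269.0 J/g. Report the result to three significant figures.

q = 338 kJ

q1 (heat ice -23.8→0.0 °C): 109.0 × 2.03 × 23.8 = 5266 J
q2 (melt at 0 °C): 109.0 × 334.0 = 36406 J
q3 (heat water 0.0→100.0 °C): 109.0 × 4.14 × 100.0 = 45126 J
q4 (vaporize at 100 °C): 109.0 × 2269.0 = 247321 J
q5 (heat steam 100.0→116.8 °C): 109.0 × 2.03 × 16.8 = 3717 J
Total: 5266 + 36406 + 45126 + 247321 + 3717 = 337836 J = 338 kJ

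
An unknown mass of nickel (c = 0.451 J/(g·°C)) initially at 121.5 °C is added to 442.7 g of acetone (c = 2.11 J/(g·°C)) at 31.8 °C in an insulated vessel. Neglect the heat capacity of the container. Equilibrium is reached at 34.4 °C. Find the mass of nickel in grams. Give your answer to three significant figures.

m = 61.8 g

q_gained = (442.7 × 2.11) × (34.4 − 31.8) = 2429 J
q_lost = m × 0.451 × (121.5 − 34.4) = 39.2821 m
m = 2429 / 39.2821 = 61.8 g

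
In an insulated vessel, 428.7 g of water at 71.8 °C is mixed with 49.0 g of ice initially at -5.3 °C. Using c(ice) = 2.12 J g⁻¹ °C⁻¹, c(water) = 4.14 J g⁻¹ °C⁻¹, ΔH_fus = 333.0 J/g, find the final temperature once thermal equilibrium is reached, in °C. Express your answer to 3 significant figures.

Heat to bring ice to 0 °C and melt it: q₁ = 49.0×2.12×5.3 + 49.0×333.0 = 16868 J
Heat the water can supply cooling to 0 °C: 428.7×4.14×71.8 = 127432 J > q₁, so all ice melts.
Energy balance: 428.7×4.14×(71.8 − T) = 16868 + 49.0×4.14×(T − 0)
1774.818(71.8 − T) = 16868 + 202.86 T
127432 − 16868 = 1977.678 T
T = 110564 / 1977.678 = 55.91 °C

T_f = 55.9 °C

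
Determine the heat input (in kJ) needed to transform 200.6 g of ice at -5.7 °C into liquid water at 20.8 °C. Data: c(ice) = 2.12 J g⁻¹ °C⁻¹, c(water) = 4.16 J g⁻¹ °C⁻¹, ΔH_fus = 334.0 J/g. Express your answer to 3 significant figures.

q = 86.8 kJ

q1 (heat ice -5.7→0.0 °C): 200.6 × 2.12 × 5.7 = 2424 J
q2 (melt at 0 °C): 200.6 × 334.0 = 67000 J
q3 (heat water 0.0→20.8 °C): 200.6 × 4.16 × 20.8 = 17358 J
Total: 2424 + 67000 + 17358 = 86782 J = 86.8 kJ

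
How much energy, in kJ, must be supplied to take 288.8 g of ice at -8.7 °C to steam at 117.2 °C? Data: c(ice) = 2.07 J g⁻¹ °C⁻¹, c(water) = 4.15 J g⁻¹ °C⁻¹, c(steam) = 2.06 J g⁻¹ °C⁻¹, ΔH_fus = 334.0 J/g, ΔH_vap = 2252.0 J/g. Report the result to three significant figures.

q1 (heat ice -8.7→0.0 °C): 288.8 × 2.07 × 8.7 = 5201 J
q2 (melt at 0 °C): 288.8 × 334.0 = 96459 J
q3 (heat water 0.0→100.0 °C): 288.8 × 4.15 × 100.0 = 119852 J
q4 (vaporize at 100 °C): 288.8 × 2252.0 = 650378 J
q5 (heat steam 100.0→117.2 °C): 288.8 × 2.06 × 17.2 = 10233 J
Total: 5201 + 96459 + 119852 + 650378 + 10233 = 882123 J = 882 kJ

q = 882 kJ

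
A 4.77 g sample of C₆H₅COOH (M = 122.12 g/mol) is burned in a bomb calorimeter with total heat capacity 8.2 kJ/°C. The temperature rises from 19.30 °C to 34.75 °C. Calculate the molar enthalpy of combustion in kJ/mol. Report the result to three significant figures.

ΔT = 34.75 − 19.30 = 15.45 °C
q_cal = C_cal × ΔT = 8.2 × 15.45 = 126.69 kJ
n = 4.77 / 122.12 = 0.03906 mol
q_rxn = −q_cal = -126.69 kJ
ΔH = -126.69 / 0.03906 = -3243 kJ/mol

ΔH = -3240 kJ/mol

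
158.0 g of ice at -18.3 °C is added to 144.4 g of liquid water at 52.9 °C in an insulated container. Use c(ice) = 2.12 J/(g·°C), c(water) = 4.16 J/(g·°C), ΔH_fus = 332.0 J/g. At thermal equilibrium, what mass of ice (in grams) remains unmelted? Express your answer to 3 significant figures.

m_ice remaining = 80.7 g

Heat to warm all ice to 0 °C: 158.0×2.12×18.3 = 6129.77 J
Heat released by water cooling to 0 °C: 144.4×4.16×52.9 = 31777.2 J
31777.2 J < 6129.77 + 158.0×332.0 = 58585.77 J, so not all ice melts; final T = 0 °C.
Heat left for melting: 31777.2 − 6129.77 = 25647.43 J
Mass melted = 25647.43 / 332.0 = 77.251 g
Ice remaining = 158.0 − 77.251 = 80.749 g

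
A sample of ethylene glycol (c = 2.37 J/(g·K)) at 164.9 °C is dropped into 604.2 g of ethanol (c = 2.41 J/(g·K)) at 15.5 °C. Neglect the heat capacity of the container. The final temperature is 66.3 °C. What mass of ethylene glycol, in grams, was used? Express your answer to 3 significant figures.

m = 317 g

q_gained = (604.2 × 2.41) × (66.3 − 15.5) = 73970 J
q_lost = m × 2.37 × (164.9 − 66.3) = 233.682 m
m = 73970 / 233.682 = 317 g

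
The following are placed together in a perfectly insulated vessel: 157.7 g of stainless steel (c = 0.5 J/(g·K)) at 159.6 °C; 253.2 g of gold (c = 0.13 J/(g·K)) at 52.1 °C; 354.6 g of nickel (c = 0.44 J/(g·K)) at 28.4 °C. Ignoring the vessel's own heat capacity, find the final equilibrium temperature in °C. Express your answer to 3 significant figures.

T_f = 69.9 °C

Σ mᵢcᵢ(T − Tᵢ) = 0  ⇒  T = Σ mᵢcᵢTᵢ / Σ mᵢcᵢ
Σ mᵢcᵢ = 157.7×0.5 + 253.2×0.13 + 354.6×0.44 = 267.790
Σ mᵢcᵢTᵢ = 78.85×159.6 + 32.916×52.1 + 156.024×28.4 = 18730
T = 18730 / 267.790 = 69.94 °C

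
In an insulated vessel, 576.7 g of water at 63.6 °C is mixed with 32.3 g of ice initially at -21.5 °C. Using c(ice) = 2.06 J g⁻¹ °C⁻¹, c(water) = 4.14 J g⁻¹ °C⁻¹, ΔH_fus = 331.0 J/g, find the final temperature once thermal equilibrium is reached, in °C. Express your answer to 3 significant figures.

Heat to bring ice to 0 °C and melt it: q₁ = 32.3×2.06×21.5 + 32.3×331.0 = 12122 J
Heat the water can supply cooling to 0 °C: 576.7×4.14×63.6 = 151847 J > q₁, so all ice melts.
Energy balance: 576.7×4.14×(63.6 − T) = 12122 + 32.3×4.14×(T − 0)
2387.538(63.6 − T) = 12122 + 133.722 T
151847 − 12122 = 2521.260 T
T = 139725 / 2521.260 = 55.42 °C

T_f = 55.4 °C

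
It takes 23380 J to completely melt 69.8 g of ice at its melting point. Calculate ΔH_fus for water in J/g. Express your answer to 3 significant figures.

ΔH_fus = 335 J/g

ΔH_fus = q / m = 23380 / 69.8 = 335 J/g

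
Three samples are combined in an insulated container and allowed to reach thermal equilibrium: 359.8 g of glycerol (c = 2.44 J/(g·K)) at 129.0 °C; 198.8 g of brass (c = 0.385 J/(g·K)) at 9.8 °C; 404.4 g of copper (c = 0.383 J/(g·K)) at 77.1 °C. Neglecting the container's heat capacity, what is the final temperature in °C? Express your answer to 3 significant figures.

Σ mᵢcᵢ(T − Tᵢ) = 0  ⇒  T = Σ mᵢcᵢTᵢ / Σ mᵢcᵢ
Σ mᵢcᵢ = 359.8×2.44 + 198.8×0.385 + 404.4×0.383 = 1109.3352
Σ mᵢcᵢTᵢ = 877.912×129.0 + 76.538×9.8 + 154.8852×77.1 = 125940
T = 125940 / 1109.3352 = 113.5 °C

T_f = 114 °C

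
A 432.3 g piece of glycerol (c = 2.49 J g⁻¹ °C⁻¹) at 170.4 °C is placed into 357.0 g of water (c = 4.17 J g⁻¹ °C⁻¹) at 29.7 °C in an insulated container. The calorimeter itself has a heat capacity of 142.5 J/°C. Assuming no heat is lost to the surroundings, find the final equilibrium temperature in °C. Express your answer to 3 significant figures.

T_f = 85.6 °C

Heat lost by glycerol = heat gained by water + calorimeter.
(432.3)(2.49)(170.4 − T) = [(357.0)(4.17) + 142.5](T − 29.7)
1076.427 (170.4 − T) = 1631.19 (T − 29.7)
183420 − 1076.427 T = 1631.19 T − 48446
231866 = 2707.617 T
T = 85.63 °C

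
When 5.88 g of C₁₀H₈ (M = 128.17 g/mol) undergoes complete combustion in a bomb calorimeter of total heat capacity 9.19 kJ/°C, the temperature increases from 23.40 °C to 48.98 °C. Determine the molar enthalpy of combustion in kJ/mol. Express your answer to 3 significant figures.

ΔT = 48.98 − 23.40 = 25.58 °C
q_cal = C_cal × ΔT = 9.19 × 25.58 = 235.0802 kJ
n = 5.88 / 128.17 = 0.04588 mol
q_rxn = −q_cal = -235.0802 kJ
ΔH = -235.0802 / 0.04588 = -5124 kJ/mol

ΔH = -5120 kJ/mol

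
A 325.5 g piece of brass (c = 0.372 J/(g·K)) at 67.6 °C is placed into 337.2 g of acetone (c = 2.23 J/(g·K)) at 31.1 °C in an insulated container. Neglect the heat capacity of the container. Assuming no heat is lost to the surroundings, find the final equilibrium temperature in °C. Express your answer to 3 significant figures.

T_f = 36.2 °C

Heat lost by brass = heat gained by acetone.
(325.5)(0.372)(67.6 − T) = (337.2)(2.23)(T − 31.1)
121.086 (67.6 − T) = 751.956 (T − 31.1)
8185.4 − 121.086 T = 751.956 T − 23386
31571.4 = 873.042 T
T = 36.16 °C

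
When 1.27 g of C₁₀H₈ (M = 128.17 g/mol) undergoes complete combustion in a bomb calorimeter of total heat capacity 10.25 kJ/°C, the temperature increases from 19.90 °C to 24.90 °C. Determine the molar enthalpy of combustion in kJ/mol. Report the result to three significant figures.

ΔH = -5170 kJ/mol

ΔT = 24.90 − 19.90 = 5.00 °C
q_cal = C_cal × ΔT = 10.25 × 5.00 = 51.25 kJ
n = 1.27 / 128.17 = 0.009909 mol
q_rxn = −q_cal = -51.25 kJ
ΔH = -51.25 / 0.009909 = -5172 kJ/mol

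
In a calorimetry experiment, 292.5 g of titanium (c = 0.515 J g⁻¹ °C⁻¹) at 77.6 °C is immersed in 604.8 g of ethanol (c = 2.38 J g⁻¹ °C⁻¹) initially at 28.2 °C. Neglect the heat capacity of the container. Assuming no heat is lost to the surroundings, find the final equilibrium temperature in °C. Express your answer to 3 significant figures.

Heat lost by titanium = heat gained by ethanol.
(292.5)(0.515)(77.6 − T) = (604.8)(2.38)(T − 28.2)
150.6375 (77.6 − T) = 1439.424 (T − 28.2)
11689 − 150.6375 T = 1439.424 T − 40592
52281 = 1590.0615 T
T = 32.88 °C

T_f = 32.9 °C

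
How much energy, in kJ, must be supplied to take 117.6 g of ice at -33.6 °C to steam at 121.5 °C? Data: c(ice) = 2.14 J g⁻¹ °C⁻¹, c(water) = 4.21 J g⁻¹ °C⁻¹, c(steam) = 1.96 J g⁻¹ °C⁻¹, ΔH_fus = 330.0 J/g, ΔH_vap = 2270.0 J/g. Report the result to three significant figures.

q = 369 kJ

q1 (heat ice -33.6→0.0 °C): 117.6 × 2.14 × 33.6 = 8456 J
q2 (melt at 0 °C): 117.6 × 330.0 = 38808 J
q3 (heat water 0.0→100.0 °C): 117.6 × 4.21 × 100.0 = 49510 J
q4 (vaporize at 100 °C): 117.6 × 2270.0 = 266952 J
q5 (heat steam 100.0→121.5 °C): 117.6 × 1.96 × 21.5 = 4956 J
Total: 8456 + 38808 + 49510 + 266952 + 4956 = 368682 J = 369 kJ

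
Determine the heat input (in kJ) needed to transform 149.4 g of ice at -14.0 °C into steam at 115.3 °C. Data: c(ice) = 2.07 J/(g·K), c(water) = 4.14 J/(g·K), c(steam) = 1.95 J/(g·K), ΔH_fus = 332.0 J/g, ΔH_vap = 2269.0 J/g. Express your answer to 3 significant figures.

q1 (heat ice -14.0→0.0 °C): 149.4 × 2.07 × 14.0 = 4330 J
q2 (melt at 0 °C): 149.4 × 332.0 = 49601 J
q3 (heat water 0.0→100.0 °C): 149.4 × 4.14 × 100.0 = 61852 J
q4 (vaporize at 100 °C): 149.4 × 2269.0 = 338989 J
q5 (heat steam 100.0→115.3 °C): 149.4 × 1.95 × 15.3 = 4457 J
Total: 4330 + 49601 + 61852 + 338989 + 4457 = 459229 J = 459 kJ

q = 459 kJ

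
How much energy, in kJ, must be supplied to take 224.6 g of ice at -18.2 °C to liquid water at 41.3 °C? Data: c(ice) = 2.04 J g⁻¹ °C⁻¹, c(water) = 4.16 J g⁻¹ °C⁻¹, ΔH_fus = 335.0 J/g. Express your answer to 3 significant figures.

q1 (heat ice -18.2→0.0 °C): 224.6 × 2.04 × 18.2 = 8339 J
q2 (melt at 0 °C): 224.6 × 335.0 = 75241 J
q3 (heat water 0.0→41.3 °C): 224.6 × 4.16 × 41.3 = 38588 J
Total: 8339 + 75241 + 38588 = 122168 J = 122 kJ

q = 122 kJ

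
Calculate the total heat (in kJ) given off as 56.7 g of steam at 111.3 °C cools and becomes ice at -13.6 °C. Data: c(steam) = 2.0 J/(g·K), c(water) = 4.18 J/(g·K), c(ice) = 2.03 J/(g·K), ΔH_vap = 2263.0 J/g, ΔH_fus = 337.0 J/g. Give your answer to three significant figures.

q1 (cool steam 111.3→100 °C): 56.7 × 2.0 × 11.3 = 1281 J
q2 (condense at 100 °C): 56.7 × 2263.0 = 128312 J
q3 (cool water 100→0 °C): 56.7 × 4.18 × 100.0 = 23701 J
q4 (freeze at 0 °C): 56.7 × 337.0 = 19108 J
q5 (cool ice 0→-13.6 °C): 56.7 × 2.03 × 13.6 = 1565 J
Total: 1281 + 128312 + 23701 + 19108 + 1565 = 173967 J = 174 kJ

q = 174 kJ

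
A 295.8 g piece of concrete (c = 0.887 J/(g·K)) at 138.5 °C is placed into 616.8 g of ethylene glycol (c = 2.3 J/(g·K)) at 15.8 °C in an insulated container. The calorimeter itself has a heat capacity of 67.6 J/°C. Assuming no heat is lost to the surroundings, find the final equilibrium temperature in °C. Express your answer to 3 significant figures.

Heat lost by concrete = heat gained by ethylene glycol + calorimeter.
(295.8)(0.887)(138.5 − T) = [(616.8)(2.3) + 67.6](T − 15.8)
262.3746 (138.5 − T) = 1486.24 (T − 15.8)
36339 − 262.3746 T = 1486.24 T − 23483
59822 = 1748.6146 T
T = 34.21 °C

T_f = 34.2 °C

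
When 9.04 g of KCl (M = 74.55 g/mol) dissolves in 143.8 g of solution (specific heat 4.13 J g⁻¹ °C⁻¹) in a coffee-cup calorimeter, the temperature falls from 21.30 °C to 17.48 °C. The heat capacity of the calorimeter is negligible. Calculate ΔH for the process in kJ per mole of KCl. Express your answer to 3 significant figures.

ΔH = 18.7 kJ/mol

|ΔT| = |17.48 − 21.30| = 3.82 °C
|q_surr| = (143.8 × 4.13) × 3.82 = 593.894 × 3.82 = 2269 J
n(KCl) = 9.04 / 74.55 = 0.1213 mol
Temperature fell, so q_rxn = +|q_surr| = 2.269 kJ
ΔH = q_rxn / n = 18.71 kJ/mol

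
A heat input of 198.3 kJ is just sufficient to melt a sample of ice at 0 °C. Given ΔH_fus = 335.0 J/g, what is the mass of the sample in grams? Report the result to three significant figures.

m = 592 g

m = q / ΔH_fus = 198300 J / 335.0 J/g = 592 g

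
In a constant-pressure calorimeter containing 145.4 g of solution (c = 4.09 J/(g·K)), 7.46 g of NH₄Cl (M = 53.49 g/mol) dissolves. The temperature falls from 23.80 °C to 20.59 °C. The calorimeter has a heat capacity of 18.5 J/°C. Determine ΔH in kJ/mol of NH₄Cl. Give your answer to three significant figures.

ΔH = 14.1 kJ/mol

|ΔT| = |20.59 − 23.80| = 3.21 °C
|q_surr| = (145.4 × 4.09 + 18.5) × 3.21 = 613.186 × 3.21 = 1968 J
n(NH₄Cl) = 7.46 / 53.49 = 0.1395 mol
Temperature fell, so q_rxn = +|q_surr| = 1.968 kJ
ΔH = q_rxn / n = 14.11 kJ/mol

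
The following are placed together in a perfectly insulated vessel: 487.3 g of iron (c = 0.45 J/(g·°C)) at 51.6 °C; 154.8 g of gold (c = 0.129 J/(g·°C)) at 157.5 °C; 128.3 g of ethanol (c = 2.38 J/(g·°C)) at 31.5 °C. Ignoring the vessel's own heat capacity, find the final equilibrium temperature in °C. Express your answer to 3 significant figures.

T_f = 44.2 °C

Σ mᵢcᵢ(T − Tᵢ) = 0  ⇒  T = Σ mᵢcᵢTᵢ / Σ mᵢcᵢ
Σ mᵢcᵢ = 487.3×0.45 + 154.8×0.129 + 128.3×2.38 = 544.6082
Σ mᵢcᵢTᵢ = 219.285×51.6 + 19.9692×157.5 + 305.354×31.5 = 24079
T = 24079 / 544.6082 = 44.21 °C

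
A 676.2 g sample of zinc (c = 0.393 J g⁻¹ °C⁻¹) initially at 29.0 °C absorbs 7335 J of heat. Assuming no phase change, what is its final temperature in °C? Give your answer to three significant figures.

T_f = 56.6 °C

ΔT = q / (m c) = 7335 / (676.2 × 0.393) = 27.60 °C
T_f = 29.0 + 27.60 = 56.60 °C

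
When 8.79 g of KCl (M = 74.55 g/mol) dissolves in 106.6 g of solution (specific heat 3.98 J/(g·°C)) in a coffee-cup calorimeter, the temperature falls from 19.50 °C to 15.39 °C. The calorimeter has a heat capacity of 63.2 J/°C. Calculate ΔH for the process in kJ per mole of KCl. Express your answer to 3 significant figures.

|ΔT| = |15.39 − 19.50| = 4.11 °C
|q_surr| = (106.6 × 3.98 + 63.2) × 4.11 = 487.468 × 4.11 = 2003 J
n(KCl) = 8.79 / 74.55 = 0.1179 mol
Temperature fell, so q_rxn = +|q_surr| = 2.003 kJ
ΔH = q_rxn / n = 16.99 kJ/mol

ΔH = 17.0 kJ/mol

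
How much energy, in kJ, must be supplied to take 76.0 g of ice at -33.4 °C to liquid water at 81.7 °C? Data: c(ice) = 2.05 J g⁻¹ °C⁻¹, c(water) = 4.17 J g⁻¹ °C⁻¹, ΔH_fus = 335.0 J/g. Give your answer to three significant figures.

q1 (heat ice -33.4→0.0 °C): 76.0 × 2.05 × 33.4 = 5204 J
q2 (melt at 0 °C): 76.0 × 335.0 = 25460 J
q3 (heat water 0.0→81.7 °C): 76.0 × 4.17 × 81.7 = 25892 J
Total: 5204 + 25460 + 25892 = 56556 J = 56.6 kJ

q = 56.6 kJ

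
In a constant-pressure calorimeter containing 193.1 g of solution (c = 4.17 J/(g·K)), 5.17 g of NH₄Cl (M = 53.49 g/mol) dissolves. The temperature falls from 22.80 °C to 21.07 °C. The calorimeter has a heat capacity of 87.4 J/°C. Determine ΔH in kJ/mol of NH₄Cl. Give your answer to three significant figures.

|ΔT| = |21.07 − 22.80| = 1.73 °C
|q_surr| = (193.1 × 4.17 + 87.4) × 1.73 = 892.627 × 1.73 = 1544 J
n(NH₄Cl) = 5.17 / 53.49 = 0.09665 mol
Temperature fell, so q_rxn = +|q_surr| = 1.544 kJ
ΔH = q_rxn / n = 15.98 kJ/mol

ΔH = 16.0 kJ/mol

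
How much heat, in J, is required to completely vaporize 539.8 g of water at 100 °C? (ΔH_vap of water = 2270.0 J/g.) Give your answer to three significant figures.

q = 1230000 J

q = m × ΔH_vap = 539.8 × 2270.0 = 1225000 J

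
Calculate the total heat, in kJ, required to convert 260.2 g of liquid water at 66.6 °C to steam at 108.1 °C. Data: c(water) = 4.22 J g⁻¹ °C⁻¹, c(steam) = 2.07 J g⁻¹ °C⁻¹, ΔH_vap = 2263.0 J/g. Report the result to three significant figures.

q1 (heat water 66.6→100.0 °C): 260.2 × 4.22 × 33.4 = 36675 J
q2 (vaporize at 100 °C): 260.2 × 2263.0 = 588833 J
q3 (heat steam 100.0→108.1 °C): 260.2 × 2.07 × 8.1 = 4363 J
Total: 36675 + 588833 + 4363 = 629871 J = 630 kJ

q = 630 kJ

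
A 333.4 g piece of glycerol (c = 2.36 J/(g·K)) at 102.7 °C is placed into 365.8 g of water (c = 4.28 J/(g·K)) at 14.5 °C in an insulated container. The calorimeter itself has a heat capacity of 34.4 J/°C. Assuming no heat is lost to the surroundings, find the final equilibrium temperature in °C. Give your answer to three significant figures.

T_f = 43.6 °C

Heat lost by glycerol = heat gained by water + calorimeter.
(333.4)(2.36)(102.7 − T) = [(365.8)(4.28) + 34.4](T − 14.5)
786.824 (102.7 − T) = 1600.024 (T − 14.5)
80807 − 786.824 T = 1600.024 T − 23200
104007 = 2386.848 T
T = 43.58 °C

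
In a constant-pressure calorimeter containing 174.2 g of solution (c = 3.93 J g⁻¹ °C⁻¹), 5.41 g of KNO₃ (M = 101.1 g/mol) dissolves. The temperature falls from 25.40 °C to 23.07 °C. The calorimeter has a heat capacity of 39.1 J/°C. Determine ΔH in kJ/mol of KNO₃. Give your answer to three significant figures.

|ΔT| = |23.07 − 25.40| = 2.33 °C
|q_surr| = (174.2 × 3.93 + 39.1) × 2.33 = 723.706 × 2.33 = 1686 J
n(KNO₃) = 5.41 / 101.1 = 0.05351 mol
Temperature fell, so q_rxn = +|q_surr| = 1.686 kJ
ΔH = q_rxn / n = 31.51 kJ/mol

ΔH = 31.5 kJ/mol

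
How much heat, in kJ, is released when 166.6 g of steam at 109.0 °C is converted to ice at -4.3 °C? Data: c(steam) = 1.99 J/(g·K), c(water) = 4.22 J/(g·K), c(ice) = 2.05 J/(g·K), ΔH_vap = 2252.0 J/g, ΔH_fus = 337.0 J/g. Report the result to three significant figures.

q1 (cool steam 109.0→100 °C): 166.6 × 1.99 × 9.0 = 2984 J
q2 (condense at 100 °C): 166.6 × 2252.0 = 375183 J
q3 (cool water 100→0 °C): 166.6 × 4.22 × 100.0 = 70305 J
q4 (freeze at 0 °C): 166.6 × 337.0 = 56144 J
q5 (cool ice 0→-4.3 °C): 166.6 × 2.05 × 4.3 = 1469 J
Total: 2984 + 375183 + 70305 + 56144 + 1469 = 506085 J = 506 kJ

q = 506 kJ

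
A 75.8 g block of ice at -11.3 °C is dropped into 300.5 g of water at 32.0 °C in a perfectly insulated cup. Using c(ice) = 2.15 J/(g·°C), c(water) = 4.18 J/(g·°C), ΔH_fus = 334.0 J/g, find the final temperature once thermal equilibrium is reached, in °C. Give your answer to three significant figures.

Heat to bring ice to 0 °C and melt it: q₁ = 75.8×2.15×11.3 + 75.8×334.0 = 27159 J
Heat the water can supply cooling to 0 °C: 300.5×4.18×32.0 = 40194.9 J > q₁, so all ice melts.
Energy balance: 300.5×4.18×(32.0 − T) = 27159 + 75.8×4.18×(T − 0)
1256.09(32.0 − T) = 27159 + 316.844 T
40194.9 − 27159 = 1572.934 T
T = 13035.9 / 1572.934 = 8.288 °C

T_f = 8.29 °C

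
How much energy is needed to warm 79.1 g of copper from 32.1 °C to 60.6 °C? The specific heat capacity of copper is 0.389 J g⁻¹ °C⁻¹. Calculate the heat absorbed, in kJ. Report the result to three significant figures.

q = m c ΔT = 79.1 × 0.389 × (60.6 − 32.1)
q = 79.1 × 0.389 × 28.5 = 876.9 J = 0.877 kJ

q = 0.877 kJ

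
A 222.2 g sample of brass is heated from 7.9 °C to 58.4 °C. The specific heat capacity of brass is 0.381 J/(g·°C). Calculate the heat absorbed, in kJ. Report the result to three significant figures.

q = m c ΔT = 222.2 × 0.381 × (58.4 − 7.9)
q = 222.2 × 0.381 × 50.5 = 4275 J = 4.28 kJ

q = 4.28 kJ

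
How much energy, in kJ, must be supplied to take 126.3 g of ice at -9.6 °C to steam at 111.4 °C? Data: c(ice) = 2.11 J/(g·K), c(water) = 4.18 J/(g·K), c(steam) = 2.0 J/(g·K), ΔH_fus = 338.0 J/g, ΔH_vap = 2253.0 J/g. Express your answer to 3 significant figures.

q1 (heat ice -9.6→0.0 °C): 126.3 × 2.11 × 9.6 = 2558 J
q2 (melt at 0 °C): 126.3 × 338.0 = 42689 J
q3 (heat water 0.0→100.0 °C): 126.3 × 4.18 × 100.0 = 52793 J
q4 (vaporize at 100 °C): 126.3 × 2253.0 = 284554 J
q5 (heat steam 100.0→111.4 °C): 126.3 × 2.0 × 11.4 = 2880 J
Total: 2558 + 42689 + 52793 + 284554 + 2880 = 385474 J = 385 kJ

q = 385 kJ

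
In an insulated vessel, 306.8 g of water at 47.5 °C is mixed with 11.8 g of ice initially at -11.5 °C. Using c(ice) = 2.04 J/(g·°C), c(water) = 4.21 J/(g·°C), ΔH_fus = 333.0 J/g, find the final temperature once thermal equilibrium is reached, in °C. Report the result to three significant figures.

Heat to bring ice to 0 °C and melt it: q₁ = 11.8×2.04×11.5 + 11.8×333.0 = 4206.2 J
Heat the water can supply cooling to 0 °C: 306.8×4.21×47.5 = 61352.3 J > q₁, so all ice melts.
Energy balance: 306.8×4.21×(47.5 − T) = 4206.2 + 11.8×4.21×(T − 0)
1291.628(47.5 − T) = 4206.2 + 49.678 T
61352.3 − 4206.2 = 1341.306 T
T = 57146.1 / 1341.306 = 42.60 °C

T_f = 42.6 °C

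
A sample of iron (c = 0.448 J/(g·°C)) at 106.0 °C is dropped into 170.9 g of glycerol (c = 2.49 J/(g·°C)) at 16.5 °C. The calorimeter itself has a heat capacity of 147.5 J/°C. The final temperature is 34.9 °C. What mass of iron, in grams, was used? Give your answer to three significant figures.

q_gained = (170.9 × 2.49 + 147.5) × (34.9 − 16.5) = 10540 J
q_lost = m × 0.448 × (106.0 − 34.9) = 31.8528 m
m = 10540 / 31.8528 = 331 g

m = 331 g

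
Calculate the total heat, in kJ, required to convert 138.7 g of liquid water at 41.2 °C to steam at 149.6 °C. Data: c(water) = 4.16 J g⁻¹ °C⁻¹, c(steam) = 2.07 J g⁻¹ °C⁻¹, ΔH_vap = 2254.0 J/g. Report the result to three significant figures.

q1 (heat water 41.2→100.0 °C): 138.7 × 4.16 × 58.8 = 33927 J
q2 (vaporize at 100 °C): 138.7 × 2254.0 = 312630 J
q3 (heat steam 100.0→149.6 °C): 138.7 × 2.07 × 49.6 = 14241 J
Total: 33927 + 312630 + 14241 = 360798 J = 361 kJ

q = 361 kJ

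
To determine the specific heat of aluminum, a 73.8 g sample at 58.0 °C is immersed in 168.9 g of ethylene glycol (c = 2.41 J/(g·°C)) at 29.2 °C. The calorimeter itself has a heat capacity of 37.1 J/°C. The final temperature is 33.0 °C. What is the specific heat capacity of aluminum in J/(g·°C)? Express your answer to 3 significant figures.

c = 0.915 J/(g·°C)

q_gained = (168.9 × 2.41 + 37.1) × (33.0 − 29.2) = 1688 J
q_lost = 73.8 × c × (58.0 − 33.0) = 1845 c
Set equal: c = 1688 / 1845 = 0.915 J/(g·°C)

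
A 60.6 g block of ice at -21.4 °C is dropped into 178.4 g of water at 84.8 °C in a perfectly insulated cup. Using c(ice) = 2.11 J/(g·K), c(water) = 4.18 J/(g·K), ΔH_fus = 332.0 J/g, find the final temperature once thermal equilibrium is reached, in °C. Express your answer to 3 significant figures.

Heat to bring ice to 0 °C and melt it: q₁ = 60.6×2.11×21.4 + 60.6×332.0 = 22856 J
Heat the water can supply cooling to 0 °C: 178.4×4.18×84.8 = 63236.4 J > q₁, so all ice melts.
Energy balance: 178.4×4.18×(84.8 − T) = 22856 + 60.6×4.18×(T − 0)
745.712(84.8 − T) = 22856 + 253.308 T
63236.4 − 22856 = 999.020 T
T = 40380.4 / 999.020 = 40.42 °C

T_f = 40.4 °C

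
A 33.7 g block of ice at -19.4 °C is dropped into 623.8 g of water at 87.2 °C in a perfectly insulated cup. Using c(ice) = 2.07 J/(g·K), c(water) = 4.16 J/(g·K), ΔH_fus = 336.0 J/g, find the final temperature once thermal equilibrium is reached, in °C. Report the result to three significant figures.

Heat to bring ice to 0 °C and melt it: q₁ = 33.7×2.07×19.4 + 33.7×336.0 = 12677 J
Heat the water can supply cooling to 0 °C: 623.8×4.16×87.2 = 226285 J > q₁, so all ice melts.
Energy balance: 623.8×4.16×(87.2 − T) = 12677 + 33.7×4.16×(T − 0)
2595.008(87.2 − T) = 12677 + 140.192 T
226285 − 12677 = 2735.200 T
T = 213608 / 2735.200 = 78.10 °C

T_f = 78.1 °C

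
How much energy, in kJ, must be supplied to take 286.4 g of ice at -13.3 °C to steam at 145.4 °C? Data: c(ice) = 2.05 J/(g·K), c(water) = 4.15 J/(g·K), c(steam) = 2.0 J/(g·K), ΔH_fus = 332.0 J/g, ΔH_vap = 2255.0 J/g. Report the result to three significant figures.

q1 (heat ice -13.3→0.0 °C): 286.4 × 2.05 × 13.3 = 7809 J
q2 (melt at 0 °C): 286.4 × 332.0 = 95085 J
q3 (heat water 0.0→100.0 °C): 286.4 × 4.15 × 100.0 = 118856 J
q4 (vaporize at 100 °C): 286.4 × 2255.0 = 645832 J
q5 (heat steam 100.0→145.4 °C): 286.4 × 2.0 × 45.4 = 26005 J
Total: 7809 + 95085 + 118856 + 645832 + 26005 = 893587 J = 894 kJ

q = 894 kJ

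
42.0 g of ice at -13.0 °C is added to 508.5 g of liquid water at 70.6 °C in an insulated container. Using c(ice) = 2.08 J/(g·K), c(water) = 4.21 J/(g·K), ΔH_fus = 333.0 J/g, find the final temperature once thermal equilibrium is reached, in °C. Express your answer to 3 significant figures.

T_f = 58.7 °C

Heat to bring ice to 0 °C and melt it: q₁ = 42.0×2.08×13.0 + 42.0×333.0 = 15122 J
Heat the water can supply cooling to 0 °C: 508.5×4.21×70.6 = 151139 J > q₁, so all ice melts.
Energy balance: 508.5×4.21×(70.6 − T) = 15122 + 42.0×4.21×(T − 0)
2140.785(70.6 − T) = 15122 + 176.82 T
151139 − 15122 = 2317.605 T
T = 136017 / 2317.605 = 58.69 °C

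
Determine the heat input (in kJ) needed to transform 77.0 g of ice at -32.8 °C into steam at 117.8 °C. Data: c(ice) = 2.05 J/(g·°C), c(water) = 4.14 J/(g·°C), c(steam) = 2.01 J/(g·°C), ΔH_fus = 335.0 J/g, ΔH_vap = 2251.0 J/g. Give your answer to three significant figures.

q1 (heat ice -32.8→0.0 °C): 77.0 × 2.05 × 32.8 = 5177 J
q2 (melt at 0 °C): 77.0 × 335.0 = 25795 J
q3 (heat water 0.0→100.0 °C): 77.0 × 4.14 × 100.0 = 31878 J
q4 (vaporize at 100 °C): 77.0 × 2251.0 = 173327 J
q5 (heat steam 100.0→117.8 °C): 77.0 × 2.01 × 17.8 = 2755 J
Total: 5177 + 25795 + 31878 + 173327 + 2755 = 238932 J = 239 kJ

q = 239 kJ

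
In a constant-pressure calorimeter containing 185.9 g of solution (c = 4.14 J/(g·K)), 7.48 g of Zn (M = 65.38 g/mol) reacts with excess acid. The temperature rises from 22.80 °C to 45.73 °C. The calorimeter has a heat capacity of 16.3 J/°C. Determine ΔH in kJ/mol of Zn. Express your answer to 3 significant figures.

|ΔT| = |45.73 − 22.80| = 22.93 °C
|q_surr| = (185.9 × 4.14 + 16.3) × 22.93 = 785.926 × 22.93 = 18020 J
n(Zn) = 7.48 / 65.38 = 0.1144 mol
Temperature rose, so q_rxn = −|q_surr| = -18.02 kJ
ΔH = q_rxn / n = -157.5 kJ/mol

ΔH = -158 kJ/mol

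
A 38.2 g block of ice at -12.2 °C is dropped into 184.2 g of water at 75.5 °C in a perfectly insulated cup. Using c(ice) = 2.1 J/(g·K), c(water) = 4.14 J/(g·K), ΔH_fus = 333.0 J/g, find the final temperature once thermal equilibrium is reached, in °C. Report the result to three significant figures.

Heat to bring ice to 0 °C and melt it: q₁ = 38.2×2.1×12.2 + 38.2×333.0 = 13699 J
Heat the water can supply cooling to 0 °C: 184.2×4.14×75.5 = 57575.4 J > q₁, so all ice melts.
Energy balance: 184.2×4.14×(75.5 − T) = 13699 + 38.2×4.14×(T − 0)
762.588(75.5 − T) = 13699 + 158.148 T
57575.4 − 13699 = 920.736 T
T = 43876.4 / 920.736 = 47.65 °C

T_f = 47.7 °C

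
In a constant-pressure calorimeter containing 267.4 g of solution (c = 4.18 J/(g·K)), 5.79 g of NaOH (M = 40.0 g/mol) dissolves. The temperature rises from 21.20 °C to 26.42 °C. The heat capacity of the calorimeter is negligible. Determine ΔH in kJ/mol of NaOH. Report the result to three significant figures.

|ΔT| = |26.42 − 21.20| = 5.22 °C
|q_surr| = (267.4 × 4.18) × 5.22 = 1117.732 × 5.22 = 5835 J
n(NaOH) = 5.79 / 40.0 = 0.1448 mol
Temperature rose, so q_rxn = −|q_surr| = -5.835 kJ
ΔH = q_rxn / n = -40.30 kJ/mol

ΔH = -40.3 kJ/mol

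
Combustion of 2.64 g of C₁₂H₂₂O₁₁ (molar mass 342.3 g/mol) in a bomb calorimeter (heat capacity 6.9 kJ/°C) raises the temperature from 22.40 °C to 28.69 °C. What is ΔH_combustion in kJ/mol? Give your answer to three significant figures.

ΔT = 28.69 − 22.40 = 6.29 °C
q_cal = C_cal × ΔT = 6.9 × 6.29 = 43.401 kJ
n = 2.64 / 342.3 = 0.007713 mol
q_rxn = −q_cal = -43.401 kJ
ΔH = -43.401 / 0.007713 = -5627 kJ/mol

ΔH = -5630 kJ/mol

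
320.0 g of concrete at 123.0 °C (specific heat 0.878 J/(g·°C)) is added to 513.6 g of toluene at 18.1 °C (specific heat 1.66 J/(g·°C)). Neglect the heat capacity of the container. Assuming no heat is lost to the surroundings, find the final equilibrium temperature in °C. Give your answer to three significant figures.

T_f = 44.1 °C

Heat lost by concrete = heat gained by toluene.
(320.0)(0.878)(123.0 − T) = (513.6)(1.66)(T − 18.1)
280.96 (123.0 − T) = 852.576 (T − 18.1)
34558 − 280.96 T = 852.576 T − 15432
49990 = 1133.536 T
T = 44.10 °C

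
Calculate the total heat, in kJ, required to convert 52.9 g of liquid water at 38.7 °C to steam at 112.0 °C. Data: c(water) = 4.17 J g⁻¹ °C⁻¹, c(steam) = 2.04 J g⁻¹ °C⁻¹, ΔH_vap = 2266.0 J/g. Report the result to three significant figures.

q = 135 kJ

q1 (heat water 38.7→100.0 °C): 52.9 × 4.17 × 61.3 = 13522 J
q2 (vaporize at 100 °C): 52.9 × 2266.0 = 119871 J
q3 (heat steam 100.0→112.0 °C): 52.9 × 2.04 × 12.0 = 1295 J
Total: 13522 + 119871 + 1295 = 134688 J = 135 kJ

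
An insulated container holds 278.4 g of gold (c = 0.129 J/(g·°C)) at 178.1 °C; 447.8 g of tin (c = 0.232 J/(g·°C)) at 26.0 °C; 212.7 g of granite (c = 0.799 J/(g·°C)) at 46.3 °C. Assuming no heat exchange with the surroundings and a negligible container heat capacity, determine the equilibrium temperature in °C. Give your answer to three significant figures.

Σ mᵢcᵢ(T − Tᵢ) = 0  ⇒  T = Σ mᵢcᵢTᵢ / Σ mᵢcᵢ
Σ mᵢcᵢ = 278.4×0.129 + 447.8×0.232 + 212.7×0.799 = 309.7505
Σ mᵢcᵢTᵢ = 35.9136×178.1 + 103.8896×26.0 + 169.9473×46.3 = 16966
T = 16966 / 309.7505 = 54.77 °C

T_f = 54.8 °C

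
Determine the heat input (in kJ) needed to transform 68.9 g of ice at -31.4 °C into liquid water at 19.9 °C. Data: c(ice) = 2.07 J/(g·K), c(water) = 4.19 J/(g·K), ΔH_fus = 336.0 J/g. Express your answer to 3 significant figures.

q1 (heat ice -31.4→0.0 °C): 68.9 × 2.07 × 31.4 = 4478 J
q2 (melt at 0 °C): 68.9 × 336.0 = 23150 J
q3 (heat water 0.0→19.9 °C): 68.9 × 4.19 × 19.9 = 5745 J
Total: 4478 + 23150 + 5745 = 33373 J = 33.4 kJ

q = 33.4 kJ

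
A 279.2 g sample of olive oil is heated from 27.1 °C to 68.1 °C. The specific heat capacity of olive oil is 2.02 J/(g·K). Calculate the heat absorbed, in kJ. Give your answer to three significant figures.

q = 23.1 kJ

q = m c ΔT = 279.2 × 2.02 × (68.1 − 27.1)
q = 279.2 × 2.02 × 41.0 = 23120 J = 23.1 kJ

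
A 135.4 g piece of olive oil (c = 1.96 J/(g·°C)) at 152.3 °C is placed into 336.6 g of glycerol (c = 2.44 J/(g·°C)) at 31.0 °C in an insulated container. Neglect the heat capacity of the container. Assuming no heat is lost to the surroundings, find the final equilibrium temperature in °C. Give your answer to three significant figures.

T_f = 60.6 °C

Heat lost by olive oil = heat gained by glycerol.
(135.4)(1.96)(152.3 − T) = (336.6)(2.44)(T − 31.0)
265.384 (152.3 − T) = 821.304 (T − 31.0)
40418 − 265.384 T = 821.304 T − 25460
65878 = 1086.688 T
T = 60.62 °C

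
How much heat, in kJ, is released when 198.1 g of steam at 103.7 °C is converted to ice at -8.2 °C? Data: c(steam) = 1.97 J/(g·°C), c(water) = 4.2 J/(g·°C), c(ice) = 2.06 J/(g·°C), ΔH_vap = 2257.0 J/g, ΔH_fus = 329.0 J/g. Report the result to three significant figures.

q = 600 kJ

q1 (cool steam 103.7→100 °C): 198.1 × 1.97 × 3.7 = 1444 J
q2 (condense at 100 °C): 198.1 × 2257.0 = 447112 J
q3 (cool water 100→0 °C): 198.1 × 4.2 × 100.0 = 83202 J
q4 (freeze at 0 °C): 198.1 × 329.0 = 65175 J
q5 (cool ice 0→-8.2 °C): 198.1 × 2.06 × 8.2 = 3346 J
Total: 1444 + 447112 + 83202 + 65175 + 3346 = 600279 J = 600 kJ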